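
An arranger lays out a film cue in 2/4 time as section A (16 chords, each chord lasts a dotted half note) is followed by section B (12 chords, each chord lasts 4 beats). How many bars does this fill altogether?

48 bars

A: 16 × 3 = 48 beats = 24 bars.
B: 12 × 4 = 48 beats = 24 bars.
Total: 24 + 24 = 48 bars.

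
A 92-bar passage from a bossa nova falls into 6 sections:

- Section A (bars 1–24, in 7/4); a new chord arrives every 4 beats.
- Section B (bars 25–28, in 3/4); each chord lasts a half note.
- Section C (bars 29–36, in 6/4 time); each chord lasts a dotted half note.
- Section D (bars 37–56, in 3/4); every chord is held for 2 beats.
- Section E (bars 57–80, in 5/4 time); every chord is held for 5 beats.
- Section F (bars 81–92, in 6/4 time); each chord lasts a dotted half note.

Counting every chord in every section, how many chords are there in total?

A: 24 bars × 7 beats = 168 beats; 4 beats/chord → 42 chords.
B: 4 bars × 3 beats = 12 beats; 2 beats/chord → 6 chords.
C: 8 bars × 6 beats = 48 beats; 3 beats/chord → 16 chords.
D: 20 bars × 3 beats = 60 beats; 2 beats/chord → 30 chords.
E: 24 bars × 5 beats = 120 beats; 5 beats/chord → 24 chords.
F: 12 bars × 6 beats = 72 beats; 3 beats/chord → 24 chords.
Total: 42 + 6 + 16 + 30 + 24 + 24 = 142.

142 chords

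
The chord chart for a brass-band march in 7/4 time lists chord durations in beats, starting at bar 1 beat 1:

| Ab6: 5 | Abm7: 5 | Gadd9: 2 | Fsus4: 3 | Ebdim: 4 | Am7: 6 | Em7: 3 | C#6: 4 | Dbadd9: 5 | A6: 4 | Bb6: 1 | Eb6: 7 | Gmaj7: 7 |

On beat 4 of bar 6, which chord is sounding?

A6

Beat 4 of bar 6 is beat (6−1)×7 + 4 = 39 overall.
Running totals: Ab6 ends at 5, Abm7 ends at 10, Gadd9 ends at 12, Fsus4 ends at 15, Ebdim ends at 19, Am7 ends at 25, Em7 ends at 28, C#6 ends at 32, Dbadd9 ends at 37, A6 ends at 41.
Beat 39 falls within A6.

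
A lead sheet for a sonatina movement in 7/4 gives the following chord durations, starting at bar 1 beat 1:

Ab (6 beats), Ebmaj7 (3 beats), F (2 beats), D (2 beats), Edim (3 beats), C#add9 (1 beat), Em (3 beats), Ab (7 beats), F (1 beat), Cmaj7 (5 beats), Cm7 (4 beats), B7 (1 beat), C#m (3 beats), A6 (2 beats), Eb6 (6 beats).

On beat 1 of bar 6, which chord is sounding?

Cm7

Beat 1 of bar 6 is beat (6−1)×7 + 1 = 36 overall.
Running totals: Ab ends at 6, Ebmaj7 ends at 9, F ends at 11, D ends at 13, Edim ends at 16, C#add9 ends at 17, Em ends at 20, Ab ends at 27, F ends at 28, Cmaj7 ends at 33, Cm7 ends at 37.
Beat 36 falls within Cm7.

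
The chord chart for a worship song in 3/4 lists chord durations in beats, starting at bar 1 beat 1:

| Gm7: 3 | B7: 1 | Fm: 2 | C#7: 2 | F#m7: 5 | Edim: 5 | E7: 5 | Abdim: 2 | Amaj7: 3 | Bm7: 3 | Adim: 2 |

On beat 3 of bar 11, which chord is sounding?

Beat 3 of bar 11 is beat (11−1)×3 + 3 = 33 overall.
Running totals: Gm7 ends at 3, B7 ends at 4, Fm ends at 6, C#7 ends at 8, F#m7 ends at 13, Edim ends at 18, E7 ends at 23, Abdim ends at 25, Amaj7 ends at 28, Bm7 ends at 31, Adim ends at 33.
Beat 33 falls within Adim.

Adim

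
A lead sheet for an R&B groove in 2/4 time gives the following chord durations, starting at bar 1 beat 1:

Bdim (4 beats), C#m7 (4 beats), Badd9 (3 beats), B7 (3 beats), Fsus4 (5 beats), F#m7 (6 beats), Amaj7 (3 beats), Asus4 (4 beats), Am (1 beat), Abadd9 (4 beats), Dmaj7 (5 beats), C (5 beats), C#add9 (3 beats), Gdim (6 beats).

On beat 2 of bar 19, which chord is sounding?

Dmaj7

Beat 2 of bar 19 is beat (19−1)×2 + 2 = 38 overall.
Running totals: Bdim ends at 4, C#m7 ends at 8, Badd9 ends at 11, B7 ends at 14, Fsus4 ends at 19, F#m7 ends at 25, Amaj7 ends at 28, Asus4 ends at 32, Am ends at 33, Abadd9 ends at 37, Dmaj7 ends at 42.
Beat 38 falls within Dmaj7.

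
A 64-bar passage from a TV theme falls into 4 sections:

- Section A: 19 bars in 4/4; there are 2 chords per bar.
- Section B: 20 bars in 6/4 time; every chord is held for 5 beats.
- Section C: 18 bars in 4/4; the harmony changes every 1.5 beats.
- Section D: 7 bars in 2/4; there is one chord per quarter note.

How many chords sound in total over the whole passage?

124 chords

A: 19 bars × 4 beats = 76 beats; 2 beats/chord → 38 chords.
B: 20 bars × 6 beats = 120 beats; 5 beats/chord → 24 chords.
C: 18 bars × 4 beats = 72 beats; 1.5 beats/chord → 48 chords.
D: 7 bars × 2 beats = 14 beats; 1 beat/chord → 14 chords.
Total: 38 + 24 + 48 + 14 = 124.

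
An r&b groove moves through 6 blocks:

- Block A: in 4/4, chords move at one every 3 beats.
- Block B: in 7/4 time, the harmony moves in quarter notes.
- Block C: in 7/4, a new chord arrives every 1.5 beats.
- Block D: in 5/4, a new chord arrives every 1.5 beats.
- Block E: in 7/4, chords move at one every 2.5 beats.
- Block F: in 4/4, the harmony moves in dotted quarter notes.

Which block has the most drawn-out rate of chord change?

A: each chord is 3 beats in 4/4, so 4/3 per bar.
B: each chord is 1 beat in 7/4, so 7 per bar.
C: each chord is 1.5 beats in 7/4, so 14/3 per bar.
D: each chord is 1.5 beats in 5/4, so 10/3 per bar.
E: each chord is 2.5 beats in 7/4, so 2.8 per bar.
F: each chord is 1.5 beats in 4/4, so 8/3 per bar.
Slowest is A at 4/3 chords/bar.

Block A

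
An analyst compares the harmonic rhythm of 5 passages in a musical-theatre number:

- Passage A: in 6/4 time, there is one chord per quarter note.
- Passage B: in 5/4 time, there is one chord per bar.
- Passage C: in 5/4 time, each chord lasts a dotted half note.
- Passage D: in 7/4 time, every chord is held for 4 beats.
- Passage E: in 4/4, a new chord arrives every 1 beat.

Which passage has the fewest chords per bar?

Passage B

A: 6 beats/bar ÷ 1 beat/chord = 6 chords/bar.
B: 5 beats/bar ÷ 5 beats/chord = 1 chord/bar.
C: 5 beats/bar ÷ 3 beats/chord = 5/3 chords/bar.
D: 7 beats/bar ÷ 4 beats/chord = 1.75 chords/bar.
E: 4 beats/bar ÷ 1 beat/chord = 4 chords/bar.
Slowest is B at 1 chords/bar.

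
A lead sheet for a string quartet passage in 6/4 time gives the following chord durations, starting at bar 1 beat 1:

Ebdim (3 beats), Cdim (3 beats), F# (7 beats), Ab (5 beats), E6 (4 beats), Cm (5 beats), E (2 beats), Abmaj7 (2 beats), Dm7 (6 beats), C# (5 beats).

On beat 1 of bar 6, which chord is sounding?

Beat 1 of bar 6 is beat (6−1)×6 + 1 = 31 overall.
Running totals: Ebdim ends at 3, Cdim ends at 6, F# ends at 13, Ab ends at 18, E6 ends at 22, Cm ends at 27, E ends at 29, Abmaj7 ends at 31.
Beat 31 falls within Abmaj7.

Abmaj7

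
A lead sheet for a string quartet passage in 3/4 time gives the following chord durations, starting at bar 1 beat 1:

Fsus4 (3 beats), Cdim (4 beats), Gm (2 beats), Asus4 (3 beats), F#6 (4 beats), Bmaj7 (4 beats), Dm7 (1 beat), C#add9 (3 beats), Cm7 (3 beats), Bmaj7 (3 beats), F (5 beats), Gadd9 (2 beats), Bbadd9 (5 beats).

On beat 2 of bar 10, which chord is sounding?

Bmaj7

Beat 2 of bar 10 is beat (10−1)×3 + 2 = 29 overall.
Running totals: Fsus4 ends at 3, Cdim ends at 7, Gm ends at 9, Asus4 ends at 12, F#6 ends at 16, Bmaj7 ends at 20, Dm7 ends at 21, C#add9 ends at 24, Cm7 ends at 27, Bmaj7 ends at 30.
Beat 29 falls within Bmaj7.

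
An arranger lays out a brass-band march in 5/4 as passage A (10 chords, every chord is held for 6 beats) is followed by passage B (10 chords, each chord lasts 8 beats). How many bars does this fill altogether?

28 bars

A: 10 × 6 = 60 beats = 12 bars.
B: 10 × 8 = 80 beats = 16 bars.
Total: 12 + 16 = 28 bars.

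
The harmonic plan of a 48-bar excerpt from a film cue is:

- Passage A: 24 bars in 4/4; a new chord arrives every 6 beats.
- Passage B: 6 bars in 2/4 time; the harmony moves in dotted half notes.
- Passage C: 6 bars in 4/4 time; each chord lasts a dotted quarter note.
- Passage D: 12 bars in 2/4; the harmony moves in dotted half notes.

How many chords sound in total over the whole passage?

44 chords

A has 96 beats and chords last 6 each, so 16 chords.
B has 12 beats and chords last 3 each, so 4 chords.
C has 24 beats and chords last 1.5 each, so 16 chords.
D has 24 beats and chords last 3 each, so 8 chords.
Total: 16 + 4 + 16 + 8 = 44.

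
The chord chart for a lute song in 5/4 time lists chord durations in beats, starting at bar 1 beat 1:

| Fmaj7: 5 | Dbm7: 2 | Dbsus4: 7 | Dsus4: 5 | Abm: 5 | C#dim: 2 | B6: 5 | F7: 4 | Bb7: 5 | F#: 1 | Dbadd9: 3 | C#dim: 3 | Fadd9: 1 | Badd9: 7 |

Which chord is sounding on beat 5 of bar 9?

C#dim

Beat 5 of bar 9 is beat (9−1)×5 + 5 = 45 overall.
Running totals: Fmaj7 ends at 5, Dbm7 ends at 7, Dbsus4 ends at 14, Dsus4 ends at 19, Abm ends at 24, C#dim ends at 26, B6 ends at 31, F7 ends at 35, Bb7 ends at 40, F# ends at 41, Dbadd9 ends at 44, C#dim ends at 47.
Beat 45 falls within C#dim.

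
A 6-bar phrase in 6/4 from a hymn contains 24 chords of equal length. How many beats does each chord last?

1.5 beats

6 bars × 6 beats/bar = 36 beats total.
36 beats ÷ 24 chords = 1.5 beats per chord.
(That is a dotted quarter note.)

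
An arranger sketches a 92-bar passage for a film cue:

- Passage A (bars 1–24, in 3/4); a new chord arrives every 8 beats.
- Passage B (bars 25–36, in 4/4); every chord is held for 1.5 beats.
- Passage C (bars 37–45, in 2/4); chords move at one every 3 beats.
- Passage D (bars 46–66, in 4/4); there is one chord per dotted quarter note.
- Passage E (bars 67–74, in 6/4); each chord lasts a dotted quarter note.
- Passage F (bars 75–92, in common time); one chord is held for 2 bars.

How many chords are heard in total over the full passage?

144 chords

A: 24·3 = 72 beats, 72/8 = 9 chords.
B: 12·4 = 48 beats, 48/1.5 = 32 chords.
C: 9·2 = 18 beats, 18/3 = 6 chords.
D: 21·4 = 84 beats, 84/1.5 = 56 chords.
E: 8·6 = 48 beats, 48/1.5 = 32 chords.
F: 18·4 = 72 beats, 72/8 = 9 chords.
Total: 9 + 32 + 6 + 56 + 32 + 9 = 144.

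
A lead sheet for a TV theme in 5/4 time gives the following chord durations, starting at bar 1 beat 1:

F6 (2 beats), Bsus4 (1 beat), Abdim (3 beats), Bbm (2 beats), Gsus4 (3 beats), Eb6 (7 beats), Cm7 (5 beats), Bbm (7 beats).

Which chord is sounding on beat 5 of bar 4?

Cm7

Beat 5 of bar 4 is beat (4−1)×5 + 5 = 20 overall.
Running totals: F6 ends at 2, Bsus4 ends at 3, Abdim ends at 6, Bbm ends at 8, Gsus4 ends at 11, Eb6 ends at 18, Cm7 ends at 23.
Beat 20 falls within Cm7.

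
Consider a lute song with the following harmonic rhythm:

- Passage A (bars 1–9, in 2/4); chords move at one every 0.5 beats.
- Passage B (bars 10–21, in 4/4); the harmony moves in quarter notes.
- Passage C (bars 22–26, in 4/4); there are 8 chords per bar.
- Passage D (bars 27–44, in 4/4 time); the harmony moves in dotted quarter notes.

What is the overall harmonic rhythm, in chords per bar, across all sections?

43/11 chords per bar

A: 9 × 2 = 18 beats ÷ 0.5 = 36 chords.
B: 12 × 4 = 48 beats ÷ 1 = 48 chords.
C: 5 × 4 = 20 beats ÷ 0.5 = 40 chords.
D: 18 × 4 = 72 beats ÷ 1.5 = 48 chords.
Overall: 172 chords over 44 bars → 172/44 = 43/11 chords per bar.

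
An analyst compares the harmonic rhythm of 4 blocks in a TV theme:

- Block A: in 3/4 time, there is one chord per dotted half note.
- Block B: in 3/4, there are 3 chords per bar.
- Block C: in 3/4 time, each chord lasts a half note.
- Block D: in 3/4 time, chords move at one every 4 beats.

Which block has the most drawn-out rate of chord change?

Block D

A: 3/3 = 1 chord/bar.
B: 3/1 = 3 chords/bar.
C: 3/2 = 1.5 chords/bar.
D: 3/4 = 0.75 chords/bar.
Slowest is D at 0.75 chords/bar.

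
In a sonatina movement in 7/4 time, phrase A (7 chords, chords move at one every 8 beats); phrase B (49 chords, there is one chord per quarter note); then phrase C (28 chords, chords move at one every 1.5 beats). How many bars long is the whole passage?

A: 7 × 8 = 56 beats = 8 bars.
B: 49 × 1 = 49 beats = 7 bars.
C: 28 × 1.5 = 42 beats = 6 bars.
Total: 8 + 7 + 6 = 21 bars.

21 bars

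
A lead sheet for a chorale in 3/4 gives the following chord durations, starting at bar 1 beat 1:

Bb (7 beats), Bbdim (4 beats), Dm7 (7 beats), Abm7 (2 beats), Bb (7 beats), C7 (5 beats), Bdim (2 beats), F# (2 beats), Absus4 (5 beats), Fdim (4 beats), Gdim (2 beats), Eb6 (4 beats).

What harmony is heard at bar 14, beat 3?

Fdim

Beat 3 of bar 14 is beat (14−1)×3 + 3 = 42 overall.
Running totals: Bb ends at 7, Bbdim ends at 11, Dm7 ends at 18, Abm7 ends at 20, Bb ends at 27, C7 ends at 32, Bdim ends at 34, F# ends at 36, Absus4 ends at 41, Fdim ends at 45.
Beat 42 falls within Fdim.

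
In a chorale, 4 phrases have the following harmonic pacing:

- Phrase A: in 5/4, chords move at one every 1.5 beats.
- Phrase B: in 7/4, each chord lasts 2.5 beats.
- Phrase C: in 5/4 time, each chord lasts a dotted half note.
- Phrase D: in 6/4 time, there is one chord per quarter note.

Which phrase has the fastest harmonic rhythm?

Phrase D

A: 5 beats/bar ÷ 1.5 beats/chord = 10/3 chords/bar.
B: 7 beats/bar ÷ 2.5 beats/chord = 2.8 chords/bar.
C: 5 beats/bar ÷ 3 beats/chord = 5/3 chords/bar.
D: 6 beats/bar ÷ 1 beat/chord = 6 chords/bar.
Fastest is D at 6 chords/bar.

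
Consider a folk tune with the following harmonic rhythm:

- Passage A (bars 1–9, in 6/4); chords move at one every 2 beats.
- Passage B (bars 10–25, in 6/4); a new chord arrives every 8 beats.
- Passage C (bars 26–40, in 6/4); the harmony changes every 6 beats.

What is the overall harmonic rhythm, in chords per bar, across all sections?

A: 9 bars of 6 beats is 54 beats; at 2 beats each that's 27 chords.
B: 16 bars of 6 beats is 96 beats; at 8 beats each that's 12 chords.
C: 15 bars of 6 beats is 90 beats; at 6 beats each that's 15 chords.
Overall: 54 chords over 40 bars → 54/40 = 1.35 chords per bar.

1.35 chords per bar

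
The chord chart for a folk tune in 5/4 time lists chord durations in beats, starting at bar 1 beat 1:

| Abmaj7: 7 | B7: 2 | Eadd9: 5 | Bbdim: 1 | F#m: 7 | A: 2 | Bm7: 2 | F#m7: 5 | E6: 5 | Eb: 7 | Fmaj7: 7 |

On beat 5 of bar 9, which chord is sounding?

Fmaj7

Beat 5 of bar 9 is beat (9−1)×5 + 5 = 45 overall.
Running totals: Abmaj7 ends at 7, B7 ends at 9, Eadd9 ends at 14, Bbdim ends at 15, F#m ends at 22, A ends at 24, Bm7 ends at 26, F#m7 ends at 31, E6 ends at 36, Eb ends at 43, Fmaj7 ends at 50.
Beat 45 falls within Fmaj7.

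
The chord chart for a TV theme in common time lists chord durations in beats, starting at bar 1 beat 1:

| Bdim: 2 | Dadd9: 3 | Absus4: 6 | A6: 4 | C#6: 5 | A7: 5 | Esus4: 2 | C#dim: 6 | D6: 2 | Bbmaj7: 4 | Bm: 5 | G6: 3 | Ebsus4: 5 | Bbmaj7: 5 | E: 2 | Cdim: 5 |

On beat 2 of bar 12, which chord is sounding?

G6

Beat 2 of bar 12 is beat (12−1)×4 + 2 = 46 overall.
Running totals: Bdim ends at 2, Dadd9 ends at 5, Absus4 ends at 11, A6 ends at 15, C#6 ends at 20, A7 ends at 25, Esus4 ends at 27, C#dim ends at 33, D6 ends at 35, Bbmaj7 ends at 39, Bm ends at 44, G6 ends at 47.
Beat 46 falls within G6.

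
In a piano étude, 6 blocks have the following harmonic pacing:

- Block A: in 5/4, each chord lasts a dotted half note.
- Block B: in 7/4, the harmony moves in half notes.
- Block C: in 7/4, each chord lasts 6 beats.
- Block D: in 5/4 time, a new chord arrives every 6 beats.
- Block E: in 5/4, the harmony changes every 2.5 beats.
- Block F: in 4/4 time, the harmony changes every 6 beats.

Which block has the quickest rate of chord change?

A: each chord is 3 beats in 5/4, so 5/3 per bar.
B: each chord is 2 beats in 7/4, so 3.5 per bar.
C: each chord is 6 beats in 7/4, so 7/6 per bar.
D: each chord is 6 beats in 5/4, so 5/6 per bar.
E: each chord is 2.5 beats in 5/4, so 2 per bar.
F: each chord is 6 beats in 4/4, so 2/3 per bar.
Fastest is B at 3.5 chords/bar.

Block B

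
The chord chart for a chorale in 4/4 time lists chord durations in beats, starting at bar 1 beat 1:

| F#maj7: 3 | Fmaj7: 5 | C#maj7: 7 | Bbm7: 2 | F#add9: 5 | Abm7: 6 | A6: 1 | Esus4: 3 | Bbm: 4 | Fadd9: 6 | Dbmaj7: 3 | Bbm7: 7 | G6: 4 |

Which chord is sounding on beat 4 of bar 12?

Bbm7

Beat 4 of bar 12 is beat (12−1)×4 + 4 = 48 overall.
Running totals: F#maj7 ends at 3, Fmaj7 ends at 8, C#maj7 ends at 15, Bbm7 ends at 17, F#add9 ends at 22, Abm7 ends at 28, A6 ends at 29, Esus4 ends at 32, Bbm ends at 36, Fadd9 ends at 42, Dbmaj7 ends at 45, Bbm7 ends at 52.
Beat 48 falls within Bbm7.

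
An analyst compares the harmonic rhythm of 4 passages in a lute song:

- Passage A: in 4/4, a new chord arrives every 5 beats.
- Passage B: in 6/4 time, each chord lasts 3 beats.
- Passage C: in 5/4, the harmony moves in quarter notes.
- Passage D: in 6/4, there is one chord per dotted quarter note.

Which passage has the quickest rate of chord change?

Passage C

A: 4/5 = 0.8 chords/bar.
B: 6/3 = 2 chords/bar.
C: 5/1 = 5 chords/bar.
D: 6/1.5 = 4 chords/bar.
Fastest is C at 5 chords/bar.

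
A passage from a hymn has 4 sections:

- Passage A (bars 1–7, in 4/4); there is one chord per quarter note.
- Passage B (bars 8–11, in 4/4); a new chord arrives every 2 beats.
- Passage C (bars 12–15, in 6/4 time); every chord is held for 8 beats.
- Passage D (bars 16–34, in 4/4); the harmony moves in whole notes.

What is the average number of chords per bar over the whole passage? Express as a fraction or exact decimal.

A: 7 bars of 4 beats is 28 beats; at 1 beat each that's 28 chords.
B: 4 bars of 4 beats is 16 beats; at 2 beats each that's 8 chords.
C: 4 bars of 6 beats is 24 beats; at 8 beats each that's 3 chords.
D: 19 bars of 4 beats is 76 beats; at 4 beats each that's 19 chords.
Overall: 58 chords over 34 bars → 58/34 = 29/17 chords per bar.

29/17 chords per bar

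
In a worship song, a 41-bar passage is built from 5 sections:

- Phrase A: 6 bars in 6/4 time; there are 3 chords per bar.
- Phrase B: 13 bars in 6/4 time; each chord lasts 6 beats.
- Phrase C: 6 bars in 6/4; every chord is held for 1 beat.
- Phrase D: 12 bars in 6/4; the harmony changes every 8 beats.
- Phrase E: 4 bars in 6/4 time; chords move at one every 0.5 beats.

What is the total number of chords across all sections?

124 chords

A: 6·6 = 36 beats, 36/2 = 18 chords.
B: 13·6 = 78 beats, 78/6 = 13 chords.
C: 6·6 = 36 beats, 36/1 = 36 chords.
D: 12·6 = 72 beats, 72/8 = 9 chords.
E: 4·6 = 24 beats, 24/0.5 = 48 chords.
Total: 18 + 13 + 36 + 9 + 48 = 124.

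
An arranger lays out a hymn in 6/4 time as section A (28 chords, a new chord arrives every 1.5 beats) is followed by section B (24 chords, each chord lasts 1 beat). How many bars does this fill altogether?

11 bars

A: 28 × 1.5 = 42 beats = 7 bars.
B: 24 × 1 = 24 beats = 4 bars.
Total: 7 + 4 = 11 bars.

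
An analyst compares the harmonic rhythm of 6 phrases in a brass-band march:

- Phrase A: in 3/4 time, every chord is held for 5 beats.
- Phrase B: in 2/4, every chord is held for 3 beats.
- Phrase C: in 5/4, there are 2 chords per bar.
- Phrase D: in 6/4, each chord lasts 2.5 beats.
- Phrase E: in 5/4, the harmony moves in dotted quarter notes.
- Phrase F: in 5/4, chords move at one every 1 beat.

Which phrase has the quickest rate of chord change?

Phrase F

A: 3 beats/bar ÷ 5 beats/chord = 0.6 chords/bar.
B: 2 beats/bar ÷ 3 beats/chord = 2/3 chords/bar.
C: 5 beats/bar ÷ 2.5 beats/chord = 2 chords/bar.
D: 6 beats/bar ÷ 2.5 beats/chord = 2.4 chords/bar.
E: 5 beats/bar ÷ 1.5 beats/chord = 10/3 chords/bar.
F: 5 beats/bar ÷ 1 beat/chord = 5 chords/bar.
Fastest is F at 5 chords/bar.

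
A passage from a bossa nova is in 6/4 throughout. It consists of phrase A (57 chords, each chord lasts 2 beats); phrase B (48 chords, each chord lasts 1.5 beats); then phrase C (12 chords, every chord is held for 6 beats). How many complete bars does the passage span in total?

43 bars

A: 57 × 2 = 114 beats = 19 bars.
B: 48 × 1.5 = 72 beats = 12 bars.
C: 12 × 6 = 72 beats = 12 bars.
Total: 19 + 12 + 12 = 43 bars.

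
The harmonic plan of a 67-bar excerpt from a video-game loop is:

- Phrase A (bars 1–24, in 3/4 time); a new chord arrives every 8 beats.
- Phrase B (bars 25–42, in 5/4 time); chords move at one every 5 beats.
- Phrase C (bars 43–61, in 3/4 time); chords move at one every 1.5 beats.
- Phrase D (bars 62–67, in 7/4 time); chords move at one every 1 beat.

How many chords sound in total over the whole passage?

107 chords

A has 72 beats and chords last 8 each, so 9 chords.
B has 90 beats and chords last 5 each, so 18 chords.
C has 57 beats and chords last 1.5 each, so 38 chords.
D has 42 beats and chords last 1 each, so 42 chords.
Total: 9 + 18 + 38 + 42 = 107.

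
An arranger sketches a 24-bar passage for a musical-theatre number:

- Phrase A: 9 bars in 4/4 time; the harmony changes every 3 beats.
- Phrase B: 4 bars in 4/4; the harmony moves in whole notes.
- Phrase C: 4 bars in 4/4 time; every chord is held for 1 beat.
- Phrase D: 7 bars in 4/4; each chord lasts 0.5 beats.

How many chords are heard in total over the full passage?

88 chords

A has 36 beats and chords last 3 each, so 12 chords.
B has 16 beats and chords last 4 each, so 4 chords.
C has 16 beats and chords last 1 each, so 16 chords.
D has 28 beats and chords last 0.5 each, so 56 chords.
Total: 12 + 4 + 16 + 56 = 88.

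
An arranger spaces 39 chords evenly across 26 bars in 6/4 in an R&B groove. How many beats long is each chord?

4 beats

26 bars × 6 beats/bar = 156 beats total.
156 beats ÷ 39 chords = 4 beats per chord.
(That is a whole note.)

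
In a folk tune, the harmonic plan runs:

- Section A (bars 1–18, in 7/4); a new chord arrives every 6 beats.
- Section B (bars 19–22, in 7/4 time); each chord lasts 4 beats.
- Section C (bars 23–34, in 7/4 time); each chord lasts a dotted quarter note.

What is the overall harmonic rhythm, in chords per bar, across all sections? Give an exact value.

42/17 chords per bar

A: 18 × 7 = 126 beats ÷ 6 = 21 chords.
B: 4 × 7 = 28 beats ÷ 4 = 7 chords.
C: 12 × 7 = 84 beats ÷ 1.5 = 56 chords.
Overall: 84 chords over 34 bars → 84/34 = 42/17 chords per bar.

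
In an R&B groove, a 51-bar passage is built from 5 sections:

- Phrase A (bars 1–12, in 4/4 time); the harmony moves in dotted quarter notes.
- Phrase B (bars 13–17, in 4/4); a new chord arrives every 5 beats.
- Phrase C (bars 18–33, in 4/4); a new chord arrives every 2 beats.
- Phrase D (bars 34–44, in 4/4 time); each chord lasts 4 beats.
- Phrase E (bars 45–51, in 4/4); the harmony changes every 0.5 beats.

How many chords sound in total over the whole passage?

A: 12 bars × 4 beats = 48 beats; 1.5 beats/chord → 32 chords.
B: 5 bars × 4 beats = 20 beats; 5 beats/chord → 4 chords.
C: 16 bars × 4 beats = 64 beats; 2 beats/chord → 32 chords.
D: 11 bars × 4 beats = 44 beats; 4 beats/chord → 11 chords.
E: 7 bars × 4 beats = 28 beats; 0.5 beats/chord → 56 chords.
Total: 32 + 4 + 32 + 11 + 56 = 135.

135 chords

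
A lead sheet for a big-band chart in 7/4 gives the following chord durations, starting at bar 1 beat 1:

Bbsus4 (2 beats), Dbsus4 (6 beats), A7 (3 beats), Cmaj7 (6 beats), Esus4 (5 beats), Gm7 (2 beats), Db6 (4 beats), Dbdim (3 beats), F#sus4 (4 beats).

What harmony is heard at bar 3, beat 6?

Esus4

Beat 6 of bar 3 is beat (3−1)×7 + 6 = 20 overall.
Running totals: Bbsus4 ends at 2, Dbsus4 ends at 8, A7 ends at 11, Cmaj7 ends at 17, Esus4 ends at 22.
Beat 20 falls within Esus4.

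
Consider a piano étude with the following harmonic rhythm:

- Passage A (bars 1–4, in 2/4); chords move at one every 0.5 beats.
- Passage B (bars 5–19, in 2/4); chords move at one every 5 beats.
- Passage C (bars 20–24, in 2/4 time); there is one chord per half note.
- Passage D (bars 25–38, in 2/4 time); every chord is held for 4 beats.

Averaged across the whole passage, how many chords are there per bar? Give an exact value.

17/19 chords per bar

A: 4 × 2 = 8 beats ÷ 0.5 = 16 chords.
B: 15 × 2 = 30 beats ÷ 5 = 6 chords.
C: 5 × 2 = 10 beats ÷ 2 = 5 chords.
D: 14 × 2 = 28 beats ÷ 4 = 7 chords.
Overall: 34 chords over 38 bars → 34/38 = 17/19 chords per bar.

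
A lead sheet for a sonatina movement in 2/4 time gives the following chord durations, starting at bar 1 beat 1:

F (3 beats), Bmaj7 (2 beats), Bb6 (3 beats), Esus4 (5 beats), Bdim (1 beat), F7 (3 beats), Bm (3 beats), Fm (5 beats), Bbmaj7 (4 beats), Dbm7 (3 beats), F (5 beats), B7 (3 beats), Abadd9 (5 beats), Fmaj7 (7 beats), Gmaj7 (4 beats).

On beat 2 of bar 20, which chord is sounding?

B7

Beat 2 of bar 20 is beat (20−1)×2 + 2 = 40 overall.
Running totals: F ends at 3, Bmaj7 ends at 5, Bb6 ends at 8, Esus4 ends at 13, Bdim ends at 14, F7 ends at 17, Bm ends at 20, Fm ends at 25, Bbmaj7 ends at 29, Dbm7 ends at 32, F ends at 37, B7 ends at 40.
Beat 40 falls within B7.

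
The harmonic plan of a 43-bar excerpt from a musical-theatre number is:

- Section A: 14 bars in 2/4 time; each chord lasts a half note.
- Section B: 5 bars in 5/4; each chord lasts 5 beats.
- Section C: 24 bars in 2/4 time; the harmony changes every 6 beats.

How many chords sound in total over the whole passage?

A: 14·2 = 28 beats, 28/2 = 14 chords.
B: 5·5 = 25 beats, 25/5 = 5 chords.
C: 24·2 = 48 beats, 48/6 = 8 chords.
Total: 14 + 5 + 8 = 27.

27 chords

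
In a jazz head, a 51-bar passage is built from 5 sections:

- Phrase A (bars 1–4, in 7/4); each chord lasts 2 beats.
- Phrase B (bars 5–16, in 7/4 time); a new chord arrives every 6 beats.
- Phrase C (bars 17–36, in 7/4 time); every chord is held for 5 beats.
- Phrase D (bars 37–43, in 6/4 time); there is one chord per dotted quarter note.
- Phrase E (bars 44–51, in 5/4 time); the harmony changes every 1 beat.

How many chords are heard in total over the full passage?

A: 4 bars × 7 beats = 28 beats; 2 beats/chord → 14 chords.
B: 12 bars × 7 beats = 84 beats; 6 beats/chord → 14 chords.
C: 20 bars × 7 beats = 140 beats; 5 beats/chord → 28 chords.
D: 7 bars × 6 beats = 42 beats; 1.5 beats/chord → 28 chords.
E: 8 bars × 5 beats = 40 beats; 1 beat/chord → 40 chords.
Total: 14 + 14 + 28 + 28 + 40 = 124.

124 chords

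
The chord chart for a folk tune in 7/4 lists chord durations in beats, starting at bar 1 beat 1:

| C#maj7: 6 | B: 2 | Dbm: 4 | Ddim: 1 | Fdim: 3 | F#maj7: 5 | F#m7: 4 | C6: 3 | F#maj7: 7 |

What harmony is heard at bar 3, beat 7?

Beat 7 of bar 3 is beat (3−1)×7 + 7 = 21 overall.
Running totals: C#maj7 ends at 6, B ends at 8, Dbm ends at 12, Ddim ends at 13, Fdim ends at 16, F#maj7 ends at 21.
Beat 21 falls within F#maj7.

F#maj7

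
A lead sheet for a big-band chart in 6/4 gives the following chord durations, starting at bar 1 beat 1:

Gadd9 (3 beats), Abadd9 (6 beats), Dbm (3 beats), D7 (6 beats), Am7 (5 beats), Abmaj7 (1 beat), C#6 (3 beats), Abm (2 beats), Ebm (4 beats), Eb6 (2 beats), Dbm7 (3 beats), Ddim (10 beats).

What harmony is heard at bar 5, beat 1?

Beat 1 of bar 5 is beat (5−1)×6 + 1 = 25 overall.
Running totals: Gadd9 ends at 3, Abadd9 ends at 9, Dbm ends at 12, D7 ends at 18, Am7 ends at 23, Abmaj7 ends at 24, C#6 ends at 27.
Beat 25 falls within C#6.

C#6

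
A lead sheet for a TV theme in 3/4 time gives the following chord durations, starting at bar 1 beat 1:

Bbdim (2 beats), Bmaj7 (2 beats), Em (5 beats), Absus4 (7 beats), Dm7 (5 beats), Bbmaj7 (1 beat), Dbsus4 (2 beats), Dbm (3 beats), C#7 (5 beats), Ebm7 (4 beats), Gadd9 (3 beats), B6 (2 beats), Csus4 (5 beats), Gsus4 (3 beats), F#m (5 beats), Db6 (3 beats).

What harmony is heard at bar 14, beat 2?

B6

Beat 2 of bar 14 is beat (14−1)×3 + 2 = 41 overall.
Running totals: Bbdim ends at 2, Bmaj7 ends at 4, Em ends at 9, Absus4 ends at 16, Dm7 ends at 21, Bbmaj7 ends at 22, Dbsus4 ends at 24, Dbm ends at 27, C#7 ends at 32, Ebm7 ends at 36, Gadd9 ends at 39, B6 ends at 41.
Beat 41 falls within B6.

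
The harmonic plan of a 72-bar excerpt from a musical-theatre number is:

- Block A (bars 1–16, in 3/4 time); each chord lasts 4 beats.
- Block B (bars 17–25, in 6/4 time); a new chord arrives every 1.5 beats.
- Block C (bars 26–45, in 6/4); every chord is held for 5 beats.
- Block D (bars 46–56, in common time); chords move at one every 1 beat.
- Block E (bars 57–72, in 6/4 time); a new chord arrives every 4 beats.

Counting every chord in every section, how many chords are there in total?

140 chords

A: 16·3 = 48 beats, 48/4 = 12 chords.
B: 9·6 = 54 beats, 54/1.5 = 36 chords.
C: 20·6 = 120 beats, 120/5 = 24 chords.
D: 11·4 = 44 beats, 44/1 = 44 chords.
E: 16·6 = 96 beats, 96/4 = 24 chords.
Total: 12 + 36 + 24 + 44 + 24 = 140.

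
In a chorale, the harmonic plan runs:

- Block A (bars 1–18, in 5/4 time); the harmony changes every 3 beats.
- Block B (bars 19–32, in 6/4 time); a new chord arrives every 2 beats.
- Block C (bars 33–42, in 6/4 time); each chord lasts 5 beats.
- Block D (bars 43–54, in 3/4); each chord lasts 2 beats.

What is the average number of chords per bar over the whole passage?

17/9 chords per bar

A: 18 × 5 = 90 beats ÷ 3 = 30 chords.
B: 14 × 6 = 84 beats ÷ 2 = 42 chords.
C: 10 × 6 = 60 beats ÷ 5 = 12 chords.
D: 12 × 3 = 36 beats ÷ 2 = 18 chords.
Overall: 102 chords over 54 bars → 102/54 = 17/9 chords per bar.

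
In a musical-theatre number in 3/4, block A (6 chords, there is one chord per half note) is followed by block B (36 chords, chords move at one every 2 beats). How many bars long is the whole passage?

28 bars

A: 6 × 2 = 12 beats = 4 bars.
B: 36 × 2 = 72 beats = 24 bars.
Total: 4 + 24 = 28 bars.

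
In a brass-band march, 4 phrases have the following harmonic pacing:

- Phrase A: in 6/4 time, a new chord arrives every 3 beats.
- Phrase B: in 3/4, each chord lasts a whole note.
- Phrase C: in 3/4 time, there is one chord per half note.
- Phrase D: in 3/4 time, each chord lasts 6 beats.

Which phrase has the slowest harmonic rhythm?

Phrase D

A: 6/3 = 2 chords/bar.
B: 3/4 = 0.75 chords/bar.
C: 3/2 = 1.5 chords/bar.
D: 3/6 = 0.5 chords/bar.
Slowest is D at 0.5 chords/bar.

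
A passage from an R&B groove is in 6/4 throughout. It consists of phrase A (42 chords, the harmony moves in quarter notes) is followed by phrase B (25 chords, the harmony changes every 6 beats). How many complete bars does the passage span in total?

A: 42 × 1 = 42 beats = 7 bars.
B: 25 × 6 = 150 beats = 25 bars.
Total: 7 + 25 = 32 bars.

32 bars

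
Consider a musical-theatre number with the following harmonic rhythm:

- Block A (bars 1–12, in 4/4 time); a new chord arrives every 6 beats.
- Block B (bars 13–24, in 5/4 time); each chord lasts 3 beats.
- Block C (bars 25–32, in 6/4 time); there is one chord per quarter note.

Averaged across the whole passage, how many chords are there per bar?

2.375 chords per bar

A: 12 × 4 = 48 beats ÷ 6 = 8 chords.
B: 12 × 5 = 60 beats ÷ 3 = 20 chords.
C: 8 × 6 = 48 beats ÷ 1 = 48 chords.
Overall: 76 chords over 32 bars → 76/32 = 2.375 chords per bar.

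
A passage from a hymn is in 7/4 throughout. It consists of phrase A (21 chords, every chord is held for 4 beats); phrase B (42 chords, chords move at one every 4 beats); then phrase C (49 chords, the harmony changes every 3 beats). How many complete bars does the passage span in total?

57 bars

A: 21 × 4 = 84 beats = 12 bars.
B: 42 × 4 = 168 beats = 24 bars.
C: 49 × 3 = 147 beats = 21 bars.
Total: 12 + 24 + 21 = 57 bars.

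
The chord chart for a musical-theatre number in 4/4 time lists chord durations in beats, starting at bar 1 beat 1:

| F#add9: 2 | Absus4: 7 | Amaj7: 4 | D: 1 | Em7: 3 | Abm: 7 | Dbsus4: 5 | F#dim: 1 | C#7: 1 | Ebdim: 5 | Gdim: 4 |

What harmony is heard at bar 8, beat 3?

Beat 3 of bar 8 is beat (8−1)×4 + 3 = 31 overall.
Running totals: F#add9 ends at 2, Absus4 ends at 9, Amaj7 ends at 13, D ends at 14, Em7 ends at 17, Abm ends at 24, Dbsus4 ends at 29, F#dim ends at 30, C#7 ends at 31.
Beat 31 falls within C#7.

C#7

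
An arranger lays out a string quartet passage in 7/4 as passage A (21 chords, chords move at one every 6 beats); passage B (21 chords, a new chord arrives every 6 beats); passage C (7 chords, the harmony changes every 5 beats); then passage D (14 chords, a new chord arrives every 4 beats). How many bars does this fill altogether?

A: 21 × 6 = 126 beats = 18 bars.
B: 21 × 6 = 126 beats = 18 bars.
C: 7 × 5 = 35 beats = 5 bars.
D: 14 × 4 = 56 beats = 8 bars.
Total: 18 + 18 + 5 + 8 = 49 bars.

49 bars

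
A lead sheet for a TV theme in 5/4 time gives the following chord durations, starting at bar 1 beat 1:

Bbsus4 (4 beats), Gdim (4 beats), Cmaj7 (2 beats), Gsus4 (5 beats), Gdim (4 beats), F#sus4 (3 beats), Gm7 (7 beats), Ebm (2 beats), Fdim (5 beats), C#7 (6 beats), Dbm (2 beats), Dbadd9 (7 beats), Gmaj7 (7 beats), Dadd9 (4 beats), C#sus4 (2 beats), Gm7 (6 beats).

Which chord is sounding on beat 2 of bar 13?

Beat 2 of bar 13 is beat (13−1)×5 + 2 = 62 overall.
Running totals: Bbsus4 ends at 4, Gdim ends at 8, Cmaj7 ends at 10, Gsus4 ends at 15, Gdim ends at 19, F#sus4 ends at 22, Gm7 ends at 29, Ebm ends at 31, Fdim ends at 36, C#7 ends at 42, Dbm ends at 44, Dbadd9 ends at 51, Gmaj7 ends at 58, Dadd9 ends at 62.
Beat 62 falls within Dadd9.

Dadd9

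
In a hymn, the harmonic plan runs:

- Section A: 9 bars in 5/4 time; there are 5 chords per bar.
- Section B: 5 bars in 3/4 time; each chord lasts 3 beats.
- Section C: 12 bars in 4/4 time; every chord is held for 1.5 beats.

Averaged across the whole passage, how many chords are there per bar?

A: 9 bars of 5 beats is 45 beats; at 1 beat each that's 45 chords.
B: 5 bars of 3 beats is 15 beats; at 3 beats each that's 5 chords.
C: 12 bars of 4 beats is 48 beats; at 1.5 beats each that's 32 chords.
Overall: 82 chords over 26 bars → 82/26 = 41/13 chords per bar.

41/13 chords per bar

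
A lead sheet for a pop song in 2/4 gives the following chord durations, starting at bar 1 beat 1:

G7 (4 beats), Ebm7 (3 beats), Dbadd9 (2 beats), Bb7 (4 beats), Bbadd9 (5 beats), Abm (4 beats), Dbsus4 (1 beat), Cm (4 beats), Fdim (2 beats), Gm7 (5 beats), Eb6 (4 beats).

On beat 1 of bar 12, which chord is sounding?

Dbsus4

Beat 1 of bar 12 is beat (12−1)×2 + 1 = 23 overall.
Running totals: G7 ends at 4, Ebm7 ends at 7, Dbadd9 ends at 9, Bb7 ends at 13, Bbadd9 ends at 18, Abm ends at 22, Dbsus4 ends at 23.
Beat 23 falls within Dbsus4.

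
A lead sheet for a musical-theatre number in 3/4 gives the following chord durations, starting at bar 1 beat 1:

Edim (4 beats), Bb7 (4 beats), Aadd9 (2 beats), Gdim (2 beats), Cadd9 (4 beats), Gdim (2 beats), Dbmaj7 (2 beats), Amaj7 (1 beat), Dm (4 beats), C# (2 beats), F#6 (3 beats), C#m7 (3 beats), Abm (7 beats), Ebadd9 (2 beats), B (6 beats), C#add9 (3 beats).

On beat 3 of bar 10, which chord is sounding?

Beat 3 of bar 10 is beat (10−1)×3 + 3 = 30 overall.
Running totals: Edim ends at 4, Bb7 ends at 8, Aadd9 ends at 10, Gdim ends at 12, Cadd9 ends at 16, Gdim ends at 18, Dbmaj7 ends at 20, Amaj7 ends at 21, Dm ends at 25, C# ends at 27, F#6 ends at 30.
Beat 30 falls within F#6.

F#6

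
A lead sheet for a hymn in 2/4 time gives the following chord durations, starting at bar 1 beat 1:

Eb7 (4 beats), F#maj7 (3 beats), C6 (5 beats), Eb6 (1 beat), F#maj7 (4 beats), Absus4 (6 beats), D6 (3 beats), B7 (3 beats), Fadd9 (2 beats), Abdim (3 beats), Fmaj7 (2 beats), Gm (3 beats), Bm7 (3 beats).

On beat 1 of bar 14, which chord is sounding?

B7

Beat 1 of bar 14 is beat (14−1)×2 + 1 = 27 overall.
Running totals: Eb7 ends at 4, F#maj7 ends at 7, C6 ends at 12, Eb6 ends at 13, F#maj7 ends at 17, Absus4 ends at 23, D6 ends at 26, B7 ends at 29.
Beat 27 falls within B7.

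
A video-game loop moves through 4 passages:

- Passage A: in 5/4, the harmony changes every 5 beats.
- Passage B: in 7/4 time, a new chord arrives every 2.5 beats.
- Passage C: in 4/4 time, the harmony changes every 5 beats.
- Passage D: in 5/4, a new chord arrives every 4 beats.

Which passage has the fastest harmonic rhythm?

Passage B

A: each chord is 5 beats in 5/4, so 1 per bar.
B: each chord is 2.5 beats in 7/4, so 2.8 per bar.
C: each chord is 5 beats in 4/4, so 0.8 per bar.
D: each chord is 4 beats in 5/4, so 1.25 per bar.
Fastest is B at 2.8 chords/bar.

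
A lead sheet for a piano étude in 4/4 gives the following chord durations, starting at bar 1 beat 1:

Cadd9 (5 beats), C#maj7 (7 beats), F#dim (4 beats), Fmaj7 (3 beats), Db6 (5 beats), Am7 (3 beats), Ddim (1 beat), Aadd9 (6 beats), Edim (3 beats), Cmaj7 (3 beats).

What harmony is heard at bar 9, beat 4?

Beat 4 of bar 9 is beat (9−1)×4 + 4 = 36 overall.
Running totals: Cadd9 ends at 5, C#maj7 ends at 12, F#dim ends at 16, Fmaj7 ends at 19, Db6 ends at 24, Am7 ends at 27, Ddim ends at 28, Aadd9 ends at 34, Edim ends at 37.
Beat 36 falls within Edim.

Edim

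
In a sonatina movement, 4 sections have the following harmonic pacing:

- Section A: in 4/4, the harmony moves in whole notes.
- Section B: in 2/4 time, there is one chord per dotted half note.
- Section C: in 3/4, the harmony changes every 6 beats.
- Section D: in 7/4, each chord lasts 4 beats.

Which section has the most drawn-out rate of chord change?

Section C

A: 4 beats/bar ÷ 4 beats/chord = 1 chord/bar.
B: 2 beats/bar ÷ 3 beats/chord = 2/3 chords/bar.
C: 3 beats/bar ÷ 6 beats/chord = 0.5 chords/bar.
D: 7 beats/bar ÷ 4 beats/chord = 1.75 chords/bar.
Slowest is C at 0.5 chords/bar.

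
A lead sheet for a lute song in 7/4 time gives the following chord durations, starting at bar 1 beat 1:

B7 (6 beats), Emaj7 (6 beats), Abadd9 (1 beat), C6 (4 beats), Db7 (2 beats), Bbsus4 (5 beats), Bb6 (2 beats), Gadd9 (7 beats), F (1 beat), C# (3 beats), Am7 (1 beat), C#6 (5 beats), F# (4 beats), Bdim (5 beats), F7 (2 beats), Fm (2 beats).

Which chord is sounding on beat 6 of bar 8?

Beat 6 of bar 8 is beat (8−1)×7 + 6 = 55 overall.
Running totals: B7 ends at 6, Emaj7 ends at 12, Abadd9 ends at 13, C6 ends at 17, Db7 ends at 19, Bbsus4 ends at 24, Bb6 ends at 26, Gadd9 ends at 33, F ends at 34, C# ends at 37, Am7 ends at 38, C#6 ends at 43, F# ends at 47, Bdim ends at 52, F7 ends at 54, Fm ends at 56.
Beat 55 falls within Fm.

Fm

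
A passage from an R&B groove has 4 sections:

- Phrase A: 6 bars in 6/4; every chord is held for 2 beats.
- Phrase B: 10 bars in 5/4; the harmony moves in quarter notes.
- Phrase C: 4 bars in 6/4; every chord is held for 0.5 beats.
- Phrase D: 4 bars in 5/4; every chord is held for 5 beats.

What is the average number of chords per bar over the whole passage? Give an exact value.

5 chords per bar

A: 6 bars of 6 beats is 36 beats; at 2 beats each that's 18 chords.
B: 10 bars of 5 beats is 50 beats; at 1 beat each that's 50 chords.
C: 4 bars of 6 beats is 24 beats; at 0.5 beats each that's 48 chords.
D: 4 bars of 5 beats is 20 beats; at 5 beats each that's 4 chords.
Overall: 120 chords over 24 bars → 120/24 = 5 chords per bar.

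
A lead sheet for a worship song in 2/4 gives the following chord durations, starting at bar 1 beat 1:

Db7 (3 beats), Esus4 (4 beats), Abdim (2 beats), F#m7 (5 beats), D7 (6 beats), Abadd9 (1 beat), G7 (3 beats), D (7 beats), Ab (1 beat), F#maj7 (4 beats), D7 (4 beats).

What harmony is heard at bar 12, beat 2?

Beat 2 of bar 12 is beat (12−1)×2 + 2 = 24 overall.
Running totals: Db7 ends at 3, Esus4 ends at 7, Abdim ends at 9, F#m7 ends at 14, D7 ends at 20, Abadd9 ends at 21, G7 ends at 24.
Beat 24 falls within G7.

G7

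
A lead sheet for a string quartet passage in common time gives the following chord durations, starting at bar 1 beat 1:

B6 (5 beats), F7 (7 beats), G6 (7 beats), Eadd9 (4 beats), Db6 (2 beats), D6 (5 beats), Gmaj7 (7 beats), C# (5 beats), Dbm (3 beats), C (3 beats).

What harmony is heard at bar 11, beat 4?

Dbm

Beat 4 of bar 11 is beat (11−1)×4 + 4 = 44 overall.
Running totals: B6 ends at 5, F7 ends at 12, G6 ends at 19, Eadd9 ends at 23, Db6 ends at 25, D6 ends at 30, Gmaj7 ends at 37, C# ends at 42, Dbm ends at 45.
Beat 44 falls within Dbm.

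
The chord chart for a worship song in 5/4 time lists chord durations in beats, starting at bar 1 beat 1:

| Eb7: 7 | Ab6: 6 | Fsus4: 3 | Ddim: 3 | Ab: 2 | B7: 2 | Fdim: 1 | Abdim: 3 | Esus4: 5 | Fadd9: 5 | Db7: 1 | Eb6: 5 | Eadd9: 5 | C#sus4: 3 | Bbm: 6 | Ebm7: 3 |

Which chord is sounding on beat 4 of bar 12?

Beat 4 of bar 12 is beat (12−1)×5 + 4 = 59 overall.
Running totals: Eb7 ends at 7, Ab6 ends at 13, Fsus4 ends at 16, Ddim ends at 19, Ab ends at 21, B7 ends at 23, Fdim ends at 24, Abdim ends at 27, Esus4 ends at 32, Fadd9 ends at 37, Db7 ends at 38, Eb6 ends at 43, Eadd9 ends at 48, C#sus4 ends at 51, Bbm ends at 57, Ebm7 ends at 60.
Beat 59 falls within Ebm7.

Ebm7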